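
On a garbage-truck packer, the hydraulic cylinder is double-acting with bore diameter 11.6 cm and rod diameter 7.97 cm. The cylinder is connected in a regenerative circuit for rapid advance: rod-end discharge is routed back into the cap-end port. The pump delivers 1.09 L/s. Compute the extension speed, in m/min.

In regeneration the rod-end outflow joins the pump flow into the cap end, so the net volume the pump must supply per unit advance equals the rod cross-section area.
Rod cross-section A_rod = π/4 × (7.97 cm)² = 49.89 cm^2
v = Q_pump / A_rod

v ≈ 13.1 m/min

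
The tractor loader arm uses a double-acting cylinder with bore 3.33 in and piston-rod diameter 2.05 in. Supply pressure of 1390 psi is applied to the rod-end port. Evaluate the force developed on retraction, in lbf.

Rod-side annular area A_ann = π/4 × (3.33² − 2.05²) = 5.409 in^2
On retraction the pressure acts on the annular area (bore minus rod).
F = P × A_ann

F ≈ 7520 lbf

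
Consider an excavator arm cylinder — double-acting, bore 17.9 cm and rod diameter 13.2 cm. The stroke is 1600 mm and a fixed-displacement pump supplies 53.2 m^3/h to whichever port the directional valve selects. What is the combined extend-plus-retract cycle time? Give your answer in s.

t ≈ 3.97 s

Cap-side area A_cap = π/4 × (17.9 cm)² = 251.6 cm^2
Rod-side annular area A_ann = π/4 × (17.9² − 13.2²) = 114.8 cm^2
t_ext = A_cap·L/Q = 2.725 s
t_ret = A_ann·L/Q = 1.243 s
t_cycle = t_ext + t_ret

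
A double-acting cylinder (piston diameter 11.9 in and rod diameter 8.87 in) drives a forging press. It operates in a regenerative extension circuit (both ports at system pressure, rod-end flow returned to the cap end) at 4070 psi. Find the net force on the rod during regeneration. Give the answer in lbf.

F ≈ 2.51e5 lbf

With equal pressure on both faces, forces on the annular region cancel; the net push is pressure × rod cross-section.
Rod cross-section A_rod = π/4 × (8.87 in)² = 61.79 in^2
F = P × A_rod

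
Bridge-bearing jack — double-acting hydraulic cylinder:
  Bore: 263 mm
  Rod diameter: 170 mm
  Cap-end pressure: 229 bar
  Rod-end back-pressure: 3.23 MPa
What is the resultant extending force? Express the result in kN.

F ≈ 1140 kN

Cap-side area A_cap = π/4 × (263 mm)² = 54330 mm^2
Rod-side annular area A_ann = π/4 × (263² − 170²) = 31630 mm^2
Net thrust = P_cap·A_cap − P_rod·A_ann = 1244 kN − 102.2 kN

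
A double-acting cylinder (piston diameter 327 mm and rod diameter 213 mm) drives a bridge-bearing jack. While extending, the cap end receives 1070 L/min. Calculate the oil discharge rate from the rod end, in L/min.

Q_out ≈ 616 L/min

Cap-side area A_cap = π/4 × (327 mm)² = 83980 mm^2
Rod-side annular area A_ann = π/4 × (327² − 213²) = 48350 mm^2
Piston speed v = Q_in/A_cap; rod-end outflow Q_out = v × A_ann = Q_in × A_ann/A_cap.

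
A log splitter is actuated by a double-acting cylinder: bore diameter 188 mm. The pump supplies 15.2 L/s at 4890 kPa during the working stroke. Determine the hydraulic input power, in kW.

Hydraulic power = P × Q

W ≈ 74.3 kW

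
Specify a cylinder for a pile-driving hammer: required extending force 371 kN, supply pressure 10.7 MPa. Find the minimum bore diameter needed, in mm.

Extension force acts on the full piston face: F = P × (π/4)D².
D = √(4F / (πP)) = √(4 × 371 kN / (π × 10.7 MPa))

D ≈ 210 mm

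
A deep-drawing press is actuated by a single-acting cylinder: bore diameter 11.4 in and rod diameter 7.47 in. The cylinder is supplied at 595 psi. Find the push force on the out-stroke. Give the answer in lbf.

F ≈ 60700 lbf

Cap-side area A_cap = π/4 × (11.4 in)² = 102.1 in^2
F = P × A_cap = 595 psi × A_cap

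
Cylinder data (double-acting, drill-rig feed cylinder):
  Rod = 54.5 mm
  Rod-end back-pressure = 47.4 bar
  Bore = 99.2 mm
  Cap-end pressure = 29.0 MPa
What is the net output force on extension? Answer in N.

F ≈ 1.99e5 N

Cap-side area A_cap = π/4 × (99.2 mm)² = 7729 mm^2
Rod-side annular area A_ann = π/4 × (99.2² − 54.5²) = 5396 mm^2
Net thrust = P_cap·A_cap − P_rod·A_ann = 2.241e5 N − 25580 N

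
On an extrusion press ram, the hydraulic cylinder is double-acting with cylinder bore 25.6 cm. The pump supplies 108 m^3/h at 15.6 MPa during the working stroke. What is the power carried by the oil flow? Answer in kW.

Hydraulic power = P × Q

W ≈ 468 kW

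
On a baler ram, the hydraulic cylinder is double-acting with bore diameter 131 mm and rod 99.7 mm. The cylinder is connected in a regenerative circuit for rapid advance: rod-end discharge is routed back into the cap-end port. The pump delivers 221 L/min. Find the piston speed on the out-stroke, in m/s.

v ≈ 0.472 m/s

In regeneration the rod-end outflow joins the pump flow into the cap end, so the net volume the pump must supply per unit advance equals the rod cross-section area.
Rod cross-section A_rod = π/4 × (99.7 mm)² = 7807 mm^2
v = Q_pump / A_rod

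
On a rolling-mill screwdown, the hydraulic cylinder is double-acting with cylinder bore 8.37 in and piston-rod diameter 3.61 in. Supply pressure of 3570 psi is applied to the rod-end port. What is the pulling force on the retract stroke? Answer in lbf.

Rod-side annular area A_ann = π/4 × (8.37² − 3.61²) = 44.79 in^2
On retraction the pressure acts on the annular area (bore minus rod).
F = P × A_ann

F ≈ 1.60e5 lbf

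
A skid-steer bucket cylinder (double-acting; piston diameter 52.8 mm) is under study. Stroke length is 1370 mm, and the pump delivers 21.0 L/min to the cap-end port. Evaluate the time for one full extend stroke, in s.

t ≈ 8.57 s

Cap-side area A_cap = π/4 × (52.8 mm)² = 2190 mm^2
Swept volume V = A × L; t = V / Q = A·L / Q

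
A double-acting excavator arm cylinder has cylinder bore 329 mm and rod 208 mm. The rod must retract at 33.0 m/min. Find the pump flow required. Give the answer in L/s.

Rod-side annular area A_ann = π/4 × (329² − 208²) = 51030 mm^2
Q = A × v

Q ≈ 28.1 L/s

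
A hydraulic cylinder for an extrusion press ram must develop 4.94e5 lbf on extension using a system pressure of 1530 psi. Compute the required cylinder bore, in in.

Extension force acts on the full piston face: F = P × (π/4)D².
D = √(4F / (πP)) = √(4 × 4.94e5 lbf / (π × 1530 psi))

D ≈ 20.3 in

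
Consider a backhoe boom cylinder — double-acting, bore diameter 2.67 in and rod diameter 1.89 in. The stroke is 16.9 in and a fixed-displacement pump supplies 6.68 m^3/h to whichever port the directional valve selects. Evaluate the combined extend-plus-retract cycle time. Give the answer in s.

t ≈ 1.25 s

Cap-side area A_cap = π/4 × (2.67 in)² = 5.599 in^2
Rod-side annular area A_ann = π/4 × (2.67² − 1.89²) = 2.794 in^2
t_ext = A_cap·L/Q = 0.8357 s
t_ret = A_ann·L/Q = 0.4169 s
t_cycle = t_ext + t_ret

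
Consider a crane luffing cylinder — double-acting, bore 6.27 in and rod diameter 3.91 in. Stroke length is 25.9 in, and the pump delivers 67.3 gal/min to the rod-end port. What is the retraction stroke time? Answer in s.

Rod-side annular area A_ann = π/4 × (6.27² − 3.91²) = 18.87 in^2
Swept volume V = A × L; t = V / Q = A·L / Q

t ≈ 1.89 s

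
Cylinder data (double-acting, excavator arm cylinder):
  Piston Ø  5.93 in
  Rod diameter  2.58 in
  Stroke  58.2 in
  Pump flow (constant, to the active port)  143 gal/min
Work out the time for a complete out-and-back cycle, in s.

t ≈ 5.29 s

Cap-side area A_cap = π/4 × (5.93 in)² = 27.62 in^2
Rod-side annular area A_ann = π/4 × (5.93² − 2.58²) = 22.39 in^2
t_ext = A_cap·L/Q = 2.920 s
t_ret = A_ann·L/Q = 2.367 s
t_cycle = t_ext + t_ret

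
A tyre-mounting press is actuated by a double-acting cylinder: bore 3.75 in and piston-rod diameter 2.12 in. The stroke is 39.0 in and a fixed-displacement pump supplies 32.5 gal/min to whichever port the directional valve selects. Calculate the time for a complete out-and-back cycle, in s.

Cap-side area A_cap = π/4 × (3.75 in)² = 11.04 in^2
Rod-side annular area A_ann = π/4 × (3.75² − 2.12²) = 7.515 in^2
t_ext = A_cap·L/Q = 3.442 s
t_ret = A_ann·L/Q = 2.342 s
t_cycle = t_ext + t_ret

t ≈ 5.78 s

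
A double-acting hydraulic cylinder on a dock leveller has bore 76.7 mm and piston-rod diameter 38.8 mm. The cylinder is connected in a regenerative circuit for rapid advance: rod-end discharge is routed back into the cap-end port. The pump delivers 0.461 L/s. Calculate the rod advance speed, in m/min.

In regeneration the rod-end outflow joins the pump flow into the cap end, so the net volume the pump must supply per unit advance equals the rod cross-section area.
Rod cross-section A_rod = π/4 × (38.8 mm)² = 1182 mm^2
v = Q_pump / A_rod

v ≈ 23.4 m/min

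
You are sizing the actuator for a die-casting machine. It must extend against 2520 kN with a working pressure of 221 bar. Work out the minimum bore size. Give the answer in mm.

Extension force acts on the full piston face: F = P × (π/4)D².
D = √(4F / (πP)) = √(4 × 2520 kN / (π × 221 bar))

D ≈ 381 mm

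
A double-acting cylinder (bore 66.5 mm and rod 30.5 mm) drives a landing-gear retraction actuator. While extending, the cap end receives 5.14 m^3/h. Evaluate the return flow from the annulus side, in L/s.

Cap-side area A_cap = π/4 × (66.5 mm)² = 3473 mm^2
Rod-side annular area A_ann = π/4 × (66.5² − 30.5²) = 2743 mm^2
Piston speed v = Q_in/A_cap; rod-end outflow Q_out = v × A_ann = Q_in × A_ann/A_cap.

Q_out ≈ 1.13 L/s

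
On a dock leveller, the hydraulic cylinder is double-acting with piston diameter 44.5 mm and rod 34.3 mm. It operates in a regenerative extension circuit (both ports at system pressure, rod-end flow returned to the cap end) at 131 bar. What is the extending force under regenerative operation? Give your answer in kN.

With equal pressure on both faces, forces on the annular region cancel; the net push is pressure × rod cross-section.
Rod cross-section A_rod = π/4 × (34.3 mm)² = 924.0 mm^2
F = P × A_rod

F ≈ 12.1 kN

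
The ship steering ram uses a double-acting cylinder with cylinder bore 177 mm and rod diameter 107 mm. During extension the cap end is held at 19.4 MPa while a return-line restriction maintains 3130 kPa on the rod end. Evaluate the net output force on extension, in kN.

F ≈ 428 kN

Cap-side area A_cap = π/4 × (177 mm)² = 24610 mm^2
Rod-side annular area A_ann = π/4 × (177² − 107²) = 15610 mm^2
Net thrust = P_cap·A_cap − P_rod·A_ann = 477.4 kN − 48.87 kN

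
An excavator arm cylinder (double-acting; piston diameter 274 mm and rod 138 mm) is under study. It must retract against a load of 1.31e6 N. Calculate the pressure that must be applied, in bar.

P ≈ 298 bar

Rod-side annular area A_ann = π/4 × (274² − 138²) = 44010 mm^2
Retraction: pressure acts on the annular area.
P = F / A = 1.31e6 N / A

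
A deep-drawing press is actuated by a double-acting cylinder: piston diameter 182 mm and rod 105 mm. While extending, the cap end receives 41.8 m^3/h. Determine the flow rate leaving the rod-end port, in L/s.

Cap-side area A_cap = π/4 × (182 mm)² = 26020 mm^2
Rod-side annular area A_ann = π/4 × (182² − 105²) = 17360 mm^2
Piston speed v = Q_in/A_cap; rod-end outflow Q_out = v × A_ann = Q_in × A_ann/A_cap.

Q_out ≈ 7.75 L/s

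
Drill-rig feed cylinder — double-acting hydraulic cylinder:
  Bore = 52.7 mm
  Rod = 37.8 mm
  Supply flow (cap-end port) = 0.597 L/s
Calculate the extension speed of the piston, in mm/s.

Cap-side area A_cap = π/4 × (52.7 mm)² = 2181 mm^2
v = Q / A

v ≈ 274 mm/s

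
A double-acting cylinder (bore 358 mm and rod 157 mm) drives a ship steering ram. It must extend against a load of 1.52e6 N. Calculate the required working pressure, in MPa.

P ≈ 15.1 MPa

Cap-side area A_cap = π/4 × (358 mm)² = 1.007e5 mm^2
P = F / A = 1.52e6 N / A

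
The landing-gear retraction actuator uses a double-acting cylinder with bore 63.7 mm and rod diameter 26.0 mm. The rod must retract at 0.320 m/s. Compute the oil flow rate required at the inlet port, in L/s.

Q ≈ 0.850 L/s

Rod-side annular area A_ann = π/4 × (63.7² − 26.0²) = 2656 mm^2
Q = A × v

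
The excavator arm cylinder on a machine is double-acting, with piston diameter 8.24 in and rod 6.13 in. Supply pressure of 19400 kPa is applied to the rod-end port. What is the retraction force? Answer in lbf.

Rod-side annular area A_ann = π/4 × (8.24² − 6.13²) = 23.81 in^2
On retraction the pressure acts on the annular area (bore minus rod).
F = P × A_ann

F ≈ 67000 lbf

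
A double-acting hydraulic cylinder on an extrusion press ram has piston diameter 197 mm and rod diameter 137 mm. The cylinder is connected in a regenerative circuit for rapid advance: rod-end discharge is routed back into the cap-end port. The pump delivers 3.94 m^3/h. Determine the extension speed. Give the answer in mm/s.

v ≈ 74.2 mm/s

In regeneration the rod-end outflow joins the pump flow into the cap end, so the net volume the pump must supply per unit advance equals the rod cross-section area.
Rod cross-section A_rod = π/4 × (137 mm)² = 14740 mm^2
v = Q_pump / A_rod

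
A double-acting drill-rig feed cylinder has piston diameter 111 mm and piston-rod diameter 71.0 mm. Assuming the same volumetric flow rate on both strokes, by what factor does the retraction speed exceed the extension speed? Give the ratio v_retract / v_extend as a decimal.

v_ret/v_ext ≈ 1.69

Cap-side area A_cap = π/4 × (111 mm)² = 9677 mm^2
Rod-side annular area A_ann = π/4 × (111² − 71.0²) = 5718 mm^2
For equal Q, v ∝ 1/A, so v_ret/v_ext = A_cap/A_ann.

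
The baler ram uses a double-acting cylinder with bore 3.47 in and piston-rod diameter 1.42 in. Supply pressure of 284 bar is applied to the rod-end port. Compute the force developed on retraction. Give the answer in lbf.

F ≈ 32400 lbf

Rod-side annular area A_ann = π/4 × (3.47² − 1.42²) = 7.873 in^2
On retraction the pressure acts on the annular area (bore minus rod).
F = P × A_ann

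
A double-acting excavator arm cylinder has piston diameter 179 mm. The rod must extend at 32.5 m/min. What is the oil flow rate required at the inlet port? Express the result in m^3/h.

Q ≈ 49.1 m^3/h

Cap-side area A_cap = π/4 × (179 mm)² = 25160 mm^2
Q = A × v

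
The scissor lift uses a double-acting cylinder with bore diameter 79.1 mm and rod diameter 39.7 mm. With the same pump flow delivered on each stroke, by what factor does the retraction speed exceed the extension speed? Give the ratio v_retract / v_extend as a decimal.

Cap-side area A_cap = π/4 × (79.1 mm)² = 4914 mm^2
Rod-side annular area A_ann = π/4 × (79.1² − 39.7²) = 3676 mm^2
For equal Q, v ∝ 1/A, so v_ret/v_ext = A_cap/A_ann.

v_ret/v_ext ≈ 1.34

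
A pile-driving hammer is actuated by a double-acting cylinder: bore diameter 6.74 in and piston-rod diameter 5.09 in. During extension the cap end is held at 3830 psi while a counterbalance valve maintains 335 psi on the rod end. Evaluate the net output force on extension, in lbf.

Cap-side area A_cap = π/4 × (6.74 in)² = 35.68 in^2
Rod-side annular area A_ann = π/4 × (6.74² − 5.09²) = 15.33 in^2
Net thrust = P_cap·A_cap − P_rod·A_ann = 1.366e5 lbf − 5136 lbf

F ≈ 1.32e5 lbf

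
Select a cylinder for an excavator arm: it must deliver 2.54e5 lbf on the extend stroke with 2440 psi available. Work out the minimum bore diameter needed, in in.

Extension force acts on the full piston face: F = P × (π/4)D².
D = √(4F / (πP)) = √(4 × 2.54e5 lbf / (π × 2440 psi))

D ≈ 11.5 in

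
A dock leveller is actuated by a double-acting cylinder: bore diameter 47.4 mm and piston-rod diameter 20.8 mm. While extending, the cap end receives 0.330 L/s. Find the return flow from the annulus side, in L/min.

Q_out ≈ 16.0 L/min

Cap-side area A_cap = π/4 × (47.4 mm)² = 1765 mm^2
Rod-side annular area A_ann = π/4 × (47.4² − 20.8²) = 1425 mm^2
Piston speed v = Q_in/A_cap; rod-end outflow Q_out = v × A_ann = Q_in × A_ann/A_cap.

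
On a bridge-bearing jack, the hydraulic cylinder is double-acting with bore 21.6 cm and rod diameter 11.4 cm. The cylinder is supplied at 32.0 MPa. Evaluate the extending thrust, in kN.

F ≈ 1170 kN

Cap-side area A_cap = π/4 × (21.6 cm)² = 366.4 cm^2
F = P × A_cap = 32.0 MPa × A_cap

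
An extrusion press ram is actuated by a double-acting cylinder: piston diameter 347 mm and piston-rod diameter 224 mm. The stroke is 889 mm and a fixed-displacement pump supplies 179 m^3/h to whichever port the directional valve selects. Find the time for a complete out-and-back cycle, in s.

Cap-side area A_cap = π/4 × (347 mm)² = 94570 mm^2
Rod-side annular area A_ann = π/4 × (347² − 224²) = 55160 mm^2
t_ext = A_cap·L/Q = 1.691 s
t_ret = A_ann·L/Q = 0.9862 s
t_cycle = t_ext + t_ret

t ≈ 2.68 s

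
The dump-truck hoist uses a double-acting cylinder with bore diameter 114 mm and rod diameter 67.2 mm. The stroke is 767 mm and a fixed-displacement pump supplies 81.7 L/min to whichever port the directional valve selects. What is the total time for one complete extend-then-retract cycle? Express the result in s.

t ≈ 9.50 s

Cap-side area A_cap = π/4 × (114 mm)² = 10210 mm^2
Rod-side annular area A_ann = π/4 × (114² − 67.2²) = 6660 mm^2
t_ext = A_cap·L/Q = 5.749 s
t_ret = A_ann·L/Q = 3.752 s
t_cycle = t_ext + t_ret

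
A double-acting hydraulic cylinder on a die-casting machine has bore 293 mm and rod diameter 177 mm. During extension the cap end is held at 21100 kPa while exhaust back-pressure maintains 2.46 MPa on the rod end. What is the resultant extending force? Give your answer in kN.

F ≈ 1320 kN

Cap-side area A_cap = π/4 × (293 mm)² = 67430 mm^2
Rod-side annular area A_ann = π/4 × (293² − 177²) = 42820 mm^2
Net thrust = P_cap·A_cap − P_rod·A_ann = 1423 kN − 105.3 kN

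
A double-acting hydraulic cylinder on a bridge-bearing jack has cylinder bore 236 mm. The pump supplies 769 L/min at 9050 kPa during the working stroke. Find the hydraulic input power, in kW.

Hydraulic power = P × Q

W ≈ 116 kW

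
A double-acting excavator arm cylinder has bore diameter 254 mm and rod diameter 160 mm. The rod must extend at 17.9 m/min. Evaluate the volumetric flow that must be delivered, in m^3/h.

Cap-side area A_cap = π/4 × (254 mm)² = 50670 mm^2
Q = A × v

Q ≈ 54.4 m^3/h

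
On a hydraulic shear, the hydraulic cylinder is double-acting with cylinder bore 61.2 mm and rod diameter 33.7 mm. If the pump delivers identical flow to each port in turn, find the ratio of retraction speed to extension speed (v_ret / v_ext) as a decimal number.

Cap-side area A_cap = π/4 × (61.2 mm)² = 2942 mm^2
Rod-side annular area A_ann = π/4 × (61.2² − 33.7²) = 2050 mm^2
For equal Q, v ∝ 1/A, so v_ret/v_ext = A_cap/A_ann.

v_ret/v_ext ≈ 1.44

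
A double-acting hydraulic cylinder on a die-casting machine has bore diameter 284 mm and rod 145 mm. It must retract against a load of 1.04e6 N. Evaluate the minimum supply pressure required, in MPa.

P ≈ 22.2 MPa

Rod-side annular area A_ann = π/4 × (284² − 145²) = 46830 mm^2
Retraction: pressure acts on the annular area.
P = F / A = 1.04e6 N / A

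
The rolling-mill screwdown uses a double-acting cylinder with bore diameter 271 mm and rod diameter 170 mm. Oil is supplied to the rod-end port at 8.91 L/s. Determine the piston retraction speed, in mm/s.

Rod-side annular area A_ann = π/4 × (271² − 170²) = 34980 mm^2
Flow into the rod-end port fills the annular volume.
v = Q / A

v ≈ 255 mm/s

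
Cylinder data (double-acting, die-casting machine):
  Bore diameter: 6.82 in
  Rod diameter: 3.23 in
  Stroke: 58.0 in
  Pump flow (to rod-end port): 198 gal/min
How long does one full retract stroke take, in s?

t ≈ 2.16 s

Rod-side annular area A_ann = π/4 × (6.82² − 3.23²) = 28.34 in^2
Swept volume V = A × L; t = V / Q = A·L / Q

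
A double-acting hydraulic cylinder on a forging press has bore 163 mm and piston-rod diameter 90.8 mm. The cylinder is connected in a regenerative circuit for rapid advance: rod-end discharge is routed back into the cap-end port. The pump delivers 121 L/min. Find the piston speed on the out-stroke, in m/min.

v ≈ 18.7 m/min

In regeneration the rod-end outflow joins the pump flow into the cap end, so the net volume the pump must supply per unit advance equals the rod cross-section area.
Rod cross-section A_rod = π/4 × (90.8 mm)² = 6475 mm^2
v = Q_pump / A_rod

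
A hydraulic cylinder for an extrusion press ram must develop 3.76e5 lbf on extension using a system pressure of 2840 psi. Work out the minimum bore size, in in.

D ≈ 13.0 in

Extension force acts on the full piston face: F = P × (π/4)D².
D = √(4F / (πP)) = √(4 × 3.76e5 lbf / (π × 2840 psi))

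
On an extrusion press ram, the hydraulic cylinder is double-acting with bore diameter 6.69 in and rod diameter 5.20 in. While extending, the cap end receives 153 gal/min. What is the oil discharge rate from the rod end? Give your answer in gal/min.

Q_out ≈ 60.6 gal/min

Cap-side area A_cap = π/4 × (6.69 in)² = 35.15 in^2
Rod-side annular area A_ann = π/4 × (6.69² − 5.20²) = 13.91 in^2
Piston speed v = Q_in/A_cap; rod-end outflow Q_out = v × A_ann = Q_in × A_ann/A_cap.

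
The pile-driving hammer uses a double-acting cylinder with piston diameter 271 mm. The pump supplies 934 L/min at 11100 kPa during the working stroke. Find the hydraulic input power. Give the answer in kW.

Hydraulic power = P × Q

W ≈ 173 kW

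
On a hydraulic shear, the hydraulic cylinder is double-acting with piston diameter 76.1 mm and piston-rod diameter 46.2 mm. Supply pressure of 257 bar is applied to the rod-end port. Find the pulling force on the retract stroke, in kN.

F ≈ 73.8 kN

Rod-side annular area A_ann = π/4 × (76.1² − 46.2²) = 2872 mm^2
On retraction the pressure acts on the annular area (bore minus rod).
F = P × A_ann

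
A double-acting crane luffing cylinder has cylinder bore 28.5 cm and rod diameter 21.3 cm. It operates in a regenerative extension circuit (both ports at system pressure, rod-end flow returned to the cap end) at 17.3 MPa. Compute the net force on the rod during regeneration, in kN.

F ≈ 616 kN

With equal pressure on both faces, forces on the annular region cancel; the net push is pressure × rod cross-section.
Rod cross-section A_rod = π/4 × (21.3 cm)² = 356.3 cm^2
F = P × A_rod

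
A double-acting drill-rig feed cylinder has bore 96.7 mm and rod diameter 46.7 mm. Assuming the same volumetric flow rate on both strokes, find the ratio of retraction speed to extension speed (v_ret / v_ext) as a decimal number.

Cap-side area A_cap = π/4 × (96.7 mm)² = 7344 mm^2
Rod-side annular area A_ann = π/4 × (96.7² − 46.7²) = 5631 mm^2
For equal Q, v ∝ 1/A, so v_ret/v_ext = A_cap/A_ann.

v_ret/v_ext ≈ 1.30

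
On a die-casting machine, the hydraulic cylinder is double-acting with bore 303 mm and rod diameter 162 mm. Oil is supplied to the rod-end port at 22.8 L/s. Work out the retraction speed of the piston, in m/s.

Rod-side annular area A_ann = π/4 × (303² − 162²) = 51490 mm^2
Flow into the rod-end port fills the annular volume.
v = Q / A

v ≈ 0.443 m/s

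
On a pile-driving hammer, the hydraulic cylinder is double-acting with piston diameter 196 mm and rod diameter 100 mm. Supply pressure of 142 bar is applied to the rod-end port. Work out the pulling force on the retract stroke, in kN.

F ≈ 317 kN

Rod-side annular area A_ann = π/4 × (196² − 100²) = 22320 mm^2
On retraction the pressure acts on the annular area (bore minus rod).
F = P × A_ann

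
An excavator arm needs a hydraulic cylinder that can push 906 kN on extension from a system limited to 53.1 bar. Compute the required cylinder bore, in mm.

D ≈ 466 mm

Extension force acts on the full piston face: F = P × (π/4)D².
D = √(4F / (πP)) = √(4 × 906 kN / (π × 53.1 bar))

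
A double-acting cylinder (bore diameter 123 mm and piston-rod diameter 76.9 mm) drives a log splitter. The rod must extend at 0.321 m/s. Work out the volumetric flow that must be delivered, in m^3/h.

Q ≈ 13.7 m^3/h

Cap-side area A_cap = π/4 × (123 mm)² = 11880 mm^2
Q = A × v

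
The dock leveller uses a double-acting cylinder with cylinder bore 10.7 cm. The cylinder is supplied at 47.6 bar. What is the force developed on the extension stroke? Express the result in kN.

F ≈ 42.8 kN

Cap-side area A_cap = π/4 × (10.7 cm)² = 89.92 cm^2
F = P × A_cap = 47.6 bar × A_cap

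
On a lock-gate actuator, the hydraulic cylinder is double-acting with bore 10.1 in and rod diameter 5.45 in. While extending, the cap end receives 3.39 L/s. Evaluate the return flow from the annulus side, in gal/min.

Cap-side area A_cap = π/4 × (10.1 in)² = 80.12 in^2
Rod-side annular area A_ann = π/4 × (10.1² − 5.45²) = 56.79 in^2
Piston speed v = Q_in/A_cap; rod-end outflow Q_out = v × A_ann = Q_in × A_ann/A_cap.

Q_out ≈ 38.1 gal/min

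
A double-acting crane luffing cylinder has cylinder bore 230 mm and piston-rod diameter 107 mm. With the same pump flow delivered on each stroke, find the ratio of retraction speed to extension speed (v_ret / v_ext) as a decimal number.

Cap-side area A_cap = π/4 × (230 mm)² = 41550 mm^2
Rod-side annular area A_ann = π/4 × (230² − 107²) = 32560 mm^2
For equal Q, v ∝ 1/A, so v_ret/v_ext = A_cap/A_ann.

v_ret/v_ext ≈ 1.28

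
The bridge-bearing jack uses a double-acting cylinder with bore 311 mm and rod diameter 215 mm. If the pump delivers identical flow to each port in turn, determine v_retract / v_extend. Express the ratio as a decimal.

Cap-side area A_cap = π/4 × (311 mm)² = 75960 mm^2
Rod-side annular area A_ann = π/4 × (311² − 215²) = 39660 mm^2
For equal Q, v ∝ 1/A, so v_ret/v_ext = A_cap/A_ann.

v_ret/v_ext ≈ 1.92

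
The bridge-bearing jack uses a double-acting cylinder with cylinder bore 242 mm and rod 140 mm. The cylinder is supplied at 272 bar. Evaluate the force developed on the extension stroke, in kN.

F ≈ 1250 kN

Cap-side area A_cap = π/4 × (242 mm)² = 46000 mm^2
F = P × A_cap = 272 bar × A_cap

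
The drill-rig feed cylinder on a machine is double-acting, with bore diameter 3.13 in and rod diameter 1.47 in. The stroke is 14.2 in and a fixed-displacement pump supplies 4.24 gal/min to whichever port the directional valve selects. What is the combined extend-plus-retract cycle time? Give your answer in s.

Cap-side area A_cap = π/4 × (3.13 in)² = 7.694 in^2
Rod-side annular area A_ann = π/4 × (3.13² − 1.47²) = 5.997 in^2
t_ext = A_cap·L/Q = 6.693 s
t_ret = A_ann·L/Q = 5.217 s
t_cycle = t_ext + t_ret

t ≈ 11.9 s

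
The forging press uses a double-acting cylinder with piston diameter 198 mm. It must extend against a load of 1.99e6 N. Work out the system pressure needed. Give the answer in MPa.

P ≈ 64.6 MPa

Cap-side area A_cap = π/4 × (198 mm)² = 30790 mm^2
P = F / A = 1.99e6 N / A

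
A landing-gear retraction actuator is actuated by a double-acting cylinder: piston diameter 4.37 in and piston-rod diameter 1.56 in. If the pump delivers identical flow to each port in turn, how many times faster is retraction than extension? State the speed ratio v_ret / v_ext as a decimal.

v_ret/v_ext ≈ 1.15

Cap-side area A_cap = π/4 × (4.37 in)² = 15.00 in^2
Rod-side annular area A_ann = π/4 × (4.37² − 1.56²) = 13.09 in^2
For equal Q, v ∝ 1/A, so v_ret/v_ext = A_cap/A_ann.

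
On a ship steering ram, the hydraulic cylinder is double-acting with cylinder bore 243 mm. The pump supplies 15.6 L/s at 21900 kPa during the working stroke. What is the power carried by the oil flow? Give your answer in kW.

W ≈ 342 kW

Hydraulic power = P × Q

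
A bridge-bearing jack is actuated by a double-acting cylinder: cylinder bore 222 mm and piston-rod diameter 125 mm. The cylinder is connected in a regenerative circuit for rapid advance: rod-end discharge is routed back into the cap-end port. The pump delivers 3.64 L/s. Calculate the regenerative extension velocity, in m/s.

v ≈ 0.297 m/s

In regeneration the rod-end outflow joins the pump flow into the cap end, so the net volume the pump must supply per unit advance equals the rod cross-section area.
Rod cross-section A_rod = π/4 × (125 mm)² = 12270 mm^2
v = Q_pump / A_rod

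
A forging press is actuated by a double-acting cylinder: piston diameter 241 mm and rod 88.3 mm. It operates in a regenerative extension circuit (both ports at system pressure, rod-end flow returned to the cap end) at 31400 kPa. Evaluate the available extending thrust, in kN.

F ≈ 192 kN

With equal pressure on both faces, forces on the annular region cancel; the net push is pressure × rod cross-section.
Rod cross-section A_rod = π/4 × (88.3 mm)² = 6124 mm^2
F = P × A_rod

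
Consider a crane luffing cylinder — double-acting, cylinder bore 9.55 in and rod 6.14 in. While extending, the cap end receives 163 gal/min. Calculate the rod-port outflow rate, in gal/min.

Cap-side area A_cap = π/4 × (9.55 in)² = 71.63 in^2
Rod-side annular area A_ann = π/4 × (9.55² − 6.14²) = 42.02 in^2
Piston speed v = Q_in/A_cap; rod-end outflow Q_out = v × A_ann = Q_in × A_ann/A_cap.

Q_out ≈ 95.6 gal/min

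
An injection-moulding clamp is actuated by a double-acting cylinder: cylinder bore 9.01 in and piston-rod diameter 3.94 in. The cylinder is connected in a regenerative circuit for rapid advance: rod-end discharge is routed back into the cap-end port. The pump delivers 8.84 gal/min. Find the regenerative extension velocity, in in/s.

In regeneration the rod-end outflow joins the pump flow into the cap end, so the net volume the pump must supply per unit advance equals the rod cross-section area.
Rod cross-section A_rod = π/4 × (3.94 in)² = 12.19 in^2
v = Q_pump / A_rod

v ≈ 2.79 in/s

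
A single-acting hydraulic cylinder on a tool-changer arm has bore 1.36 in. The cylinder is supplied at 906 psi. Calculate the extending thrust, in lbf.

F ≈ 1320 lbf

Cap-side area A_cap = π/4 × (1.36 in)² = 1.453 in^2
F = P × A_cap = 906 psi × A_cap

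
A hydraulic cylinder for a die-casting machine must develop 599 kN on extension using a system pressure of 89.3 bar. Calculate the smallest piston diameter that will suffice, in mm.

D ≈ 292 mm

Extension force acts on the full piston face: F = P × (π/4)D².
D = √(4F / (πP)) = √(4 × 599 kN / (π × 89.3 bar))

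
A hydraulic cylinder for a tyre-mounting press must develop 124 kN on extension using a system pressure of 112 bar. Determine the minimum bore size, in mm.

D ≈ 119 mm

Extension force acts on the full piston face: F = P × (π/4)D².
D = √(4F / (πP)) = √(4 × 124 kN / (π × 112 bar))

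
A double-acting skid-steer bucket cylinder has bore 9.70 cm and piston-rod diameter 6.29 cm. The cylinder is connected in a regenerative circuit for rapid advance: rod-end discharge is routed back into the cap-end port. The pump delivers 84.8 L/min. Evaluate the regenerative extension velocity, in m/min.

v ≈ 27.3 m/min

In regeneration the rod-end outflow joins the pump flow into the cap end, so the net volume the pump must supply per unit advance equals the rod cross-section area.
Rod cross-section A_rod = π/4 × (6.29 cm)² = 31.07 cm^2
v = Q_pump / A_rod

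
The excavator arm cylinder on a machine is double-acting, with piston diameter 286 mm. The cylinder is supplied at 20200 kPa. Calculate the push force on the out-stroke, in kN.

Cap-side area A_cap = π/4 × (286 mm)² = 64240 mm^2
F = P × A_cap = 20200 kPa × A_cap

F ≈ 1300 kN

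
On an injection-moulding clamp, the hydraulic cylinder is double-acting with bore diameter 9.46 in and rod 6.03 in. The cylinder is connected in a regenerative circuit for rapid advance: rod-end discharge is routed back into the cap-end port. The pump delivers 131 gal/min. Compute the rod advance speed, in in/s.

In regeneration the rod-end outflow joins the pump flow into the cap end, so the net volume the pump must supply per unit advance equals the rod cross-section area.
Rod cross-section A_rod = π/4 × (6.03 in)² = 28.56 in^2
v = Q_pump / A_rod

v ≈ 17.7 in/s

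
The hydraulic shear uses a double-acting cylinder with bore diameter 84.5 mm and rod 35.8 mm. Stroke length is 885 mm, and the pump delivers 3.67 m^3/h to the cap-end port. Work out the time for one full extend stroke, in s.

t ≈ 4.87 s

Cap-side area A_cap = π/4 × (84.5 mm)² = 5608 mm^2
Swept volume V = A × L; t = V / Q = A·L / Q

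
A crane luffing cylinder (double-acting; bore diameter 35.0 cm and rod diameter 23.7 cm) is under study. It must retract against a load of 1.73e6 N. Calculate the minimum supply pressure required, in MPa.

P ≈ 33.2 MPa

Rod-side annular area A_ann = π/4 × (35.0² − 23.7²) = 521.0 cm^2
Retraction: pressure acts on the annular area.
P = F / A = 1.73e6 N / A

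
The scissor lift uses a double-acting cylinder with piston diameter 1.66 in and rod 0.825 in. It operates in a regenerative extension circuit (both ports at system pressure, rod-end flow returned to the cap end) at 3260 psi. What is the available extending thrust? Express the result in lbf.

With equal pressure on both faces, forces on the annular region cancel; the net push is pressure × rod cross-section.
Rod cross-section A_rod = π/4 × (0.825 in)² = 0.5346 in^2
F = P × A_rod

F ≈ 1740 lbf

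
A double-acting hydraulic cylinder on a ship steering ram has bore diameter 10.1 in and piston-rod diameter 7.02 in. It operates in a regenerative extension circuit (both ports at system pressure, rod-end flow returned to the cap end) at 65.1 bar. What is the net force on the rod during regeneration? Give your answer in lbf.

F ≈ 36500 lbf

With equal pressure on both faces, forces on the annular region cancel; the net push is pressure × rod cross-section.
Rod cross-section A_rod = π/4 × (7.02 in)² = 38.70 in^2
F = P × A_rod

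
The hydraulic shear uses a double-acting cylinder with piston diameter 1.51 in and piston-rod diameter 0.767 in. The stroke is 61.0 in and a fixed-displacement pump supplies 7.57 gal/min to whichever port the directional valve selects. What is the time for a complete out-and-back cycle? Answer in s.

Cap-side area A_cap = π/4 × (1.51 in)² = 1.791 in^2
Rod-side annular area A_ann = π/4 × (1.51² − 0.767²) = 1.329 in^2
t_ext = A_cap·L/Q = 3.748 s
t_ret = A_ann·L/Q = 2.781 s
t_cycle = t_ext + t_ret

t ≈ 6.53 s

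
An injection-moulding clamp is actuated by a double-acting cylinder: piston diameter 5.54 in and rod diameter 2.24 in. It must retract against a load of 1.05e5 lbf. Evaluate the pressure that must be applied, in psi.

Rod-side annular area A_ann = π/4 × (5.54² − 2.24²) = 20.16 in^2
Retraction: pressure acts on the annular area.
P = F / A = 1.05e5 lbf / A

P ≈ 5210 psi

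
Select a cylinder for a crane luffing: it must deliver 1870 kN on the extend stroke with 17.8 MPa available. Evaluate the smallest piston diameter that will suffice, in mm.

Extension force acts on the full piston face: F = P × (π/4)D².
D = √(4F / (πP)) = √(4 × 1870 kN / (π × 17.8 MPa))

D ≈ 366 mm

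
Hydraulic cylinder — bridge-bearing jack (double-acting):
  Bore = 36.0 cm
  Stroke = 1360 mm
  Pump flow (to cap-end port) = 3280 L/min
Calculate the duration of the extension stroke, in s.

Cap-side area A_cap = π/4 × (36.0 cm)² = 1018 cm^2
Swept volume V = A × L; t = V / Q = A·L / Q

t ≈ 2.53 s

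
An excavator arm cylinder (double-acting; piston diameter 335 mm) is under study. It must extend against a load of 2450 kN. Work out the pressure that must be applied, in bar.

P ≈ 278 bar

Cap-side area A_cap = π/4 × (335 mm)² = 88140 mm^2
P = F / A = 2450 kN / A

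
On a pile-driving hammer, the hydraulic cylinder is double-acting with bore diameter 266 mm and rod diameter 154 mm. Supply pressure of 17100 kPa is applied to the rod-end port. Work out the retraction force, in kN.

F ≈ 632 kN

Rod-side annular area A_ann = π/4 × (266² − 154²) = 36950 mm^2
On retraction the pressure acts on the annular area (bore minus rod).
F = P × A_ann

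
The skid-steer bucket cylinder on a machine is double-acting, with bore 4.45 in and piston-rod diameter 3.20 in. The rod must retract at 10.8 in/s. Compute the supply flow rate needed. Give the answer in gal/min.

Rod-side annular area A_ann = π/4 × (4.45² − 3.20²) = 7.510 in^2
Q = A × v

Q ≈ 21.1 gal/min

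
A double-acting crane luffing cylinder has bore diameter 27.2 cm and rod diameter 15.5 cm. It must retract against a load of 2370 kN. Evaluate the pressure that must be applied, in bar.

P ≈ 604 bar

Rod-side annular area A_ann = π/4 × (27.2² − 15.5²) = 392.4 cm^2
Retraction: pressure acts on the annular area.
P = F / A = 2370 kN / A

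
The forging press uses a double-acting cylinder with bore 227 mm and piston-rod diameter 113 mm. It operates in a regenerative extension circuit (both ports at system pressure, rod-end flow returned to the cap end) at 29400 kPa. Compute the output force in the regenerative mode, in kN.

F ≈ 295 kN

With equal pressure on both faces, forces on the annular region cancel; the net push is pressure × rod cross-section.
Rod cross-section A_rod = π/4 × (113 mm)² = 10030 mm^2
F = P × A_rod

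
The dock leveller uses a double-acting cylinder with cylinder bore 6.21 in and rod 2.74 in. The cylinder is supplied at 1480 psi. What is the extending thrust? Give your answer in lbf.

F ≈ 44800 lbf

Cap-side area A_cap = π/4 × (6.21 in)² = 30.29 in^2
F = P × A_cap = 1480 psi × A_cap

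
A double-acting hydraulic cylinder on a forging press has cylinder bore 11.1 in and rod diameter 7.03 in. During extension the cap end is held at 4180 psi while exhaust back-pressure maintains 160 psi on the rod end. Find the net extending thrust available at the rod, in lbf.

Cap-side area A_cap = π/4 × (11.1 in)² = 96.77 in^2
Rod-side annular area A_ann = π/4 × (11.1² − 7.03²) = 57.95 in^2
Net thrust = P_cap·A_cap − P_rod·A_ann = 4.045e5 lbf − 9273 lbf

F ≈ 3.95e5 lbf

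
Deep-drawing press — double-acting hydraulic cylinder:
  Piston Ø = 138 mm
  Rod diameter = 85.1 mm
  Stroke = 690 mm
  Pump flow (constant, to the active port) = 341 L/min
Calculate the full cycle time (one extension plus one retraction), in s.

t ≈ 2.94 s

Cap-side area A_cap = π/4 × (138 mm)² = 14960 mm^2
Rod-side annular area A_ann = π/4 × (138² − 85.1²) = 9269 mm^2
t_ext = A_cap·L/Q = 1.816 s
t_ret = A_ann·L/Q = 1.125 s
t_cycle = t_ext + t_ret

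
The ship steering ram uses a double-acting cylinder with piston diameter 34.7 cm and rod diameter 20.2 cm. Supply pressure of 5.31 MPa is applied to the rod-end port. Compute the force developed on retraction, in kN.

F ≈ 332 kN

Rod-side annular area A_ann = π/4 × (34.7² − 20.2²) = 625.2 cm^2
On retraction the pressure acts on the annular area (bore minus rod).
F = P × A_ann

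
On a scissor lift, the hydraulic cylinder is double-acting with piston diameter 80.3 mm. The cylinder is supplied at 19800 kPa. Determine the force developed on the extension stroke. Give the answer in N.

Cap-side area A_cap = π/4 × (80.3 mm)² = 5064 mm^2
F = P × A_cap = 19800 kPa × A_cap

F ≈ 1.00e5 N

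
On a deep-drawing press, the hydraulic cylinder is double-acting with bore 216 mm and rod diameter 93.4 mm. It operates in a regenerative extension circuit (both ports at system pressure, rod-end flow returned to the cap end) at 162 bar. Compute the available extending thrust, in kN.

With equal pressure on both faces, forces on the annular region cancel; the net push is pressure × rod cross-section.
Rod cross-section A_rod = π/4 × (93.4 mm)² = 6851 mm^2
F = P × A_rod

F ≈ 111 kN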